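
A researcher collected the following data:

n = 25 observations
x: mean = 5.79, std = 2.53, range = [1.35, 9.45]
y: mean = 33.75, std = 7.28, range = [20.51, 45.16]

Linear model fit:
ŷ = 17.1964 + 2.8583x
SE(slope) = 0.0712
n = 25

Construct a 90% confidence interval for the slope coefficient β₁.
The 90% CI for β₁ is (2.7363, 2.9803)

Confidence interval for the slope:

The 90% CI for β₁ is: β̂₁ ± t*(α/2, n-2) × SE(β̂₁)

Step 1: Find critical t-value
- Confidence level = 0.9
- Degrees of freedom = n - 2 = 25 - 2 = 23
- t*(α/2, 23) = 1.7139

Step 2: Calculate margin of error
Margin = 1.7139 × 0.0712 = 0.1220

Step 3: Construct interval
CI = 2.8583 ± 0.1220
CI = (2.7363, 2.9803)

Interpretation: We are 90% confident that the true slope β₁ lies between 2.7363 and 2.9803.
Since 0 is outside the interval, a two-sided test at α = 0.10 would reject H₀: β₁ = 0.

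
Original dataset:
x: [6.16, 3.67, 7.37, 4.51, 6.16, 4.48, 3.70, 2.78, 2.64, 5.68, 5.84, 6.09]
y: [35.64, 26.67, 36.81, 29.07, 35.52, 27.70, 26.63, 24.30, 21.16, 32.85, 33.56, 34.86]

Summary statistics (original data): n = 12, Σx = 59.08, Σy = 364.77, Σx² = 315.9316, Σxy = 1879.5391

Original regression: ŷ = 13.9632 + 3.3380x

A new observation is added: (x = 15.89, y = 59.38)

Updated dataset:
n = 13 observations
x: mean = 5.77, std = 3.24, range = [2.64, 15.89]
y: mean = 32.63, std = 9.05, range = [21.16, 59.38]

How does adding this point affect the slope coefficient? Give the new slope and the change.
Adding the point moves β₁ from 3.3380 to 2.7708, i.e. it decreases by 0.5672 (-17.0%).

x = 15.89 lies well outside the original x-range [2.64, 7.37] (x̄ ≈ 4.92), so this observation has high leverage and can move the slope substantially.

Step 1: Update the sums with the new point (n goes from 12 to 13)
Σx  = 59.08 + 15.89 = 74.97
Σy  = 364.77 + 59.38 = 424.15
Σx² = 315.9316 + 15.89² = 315.9316 + 252.4921 = 568.4237
Σxy = 1879.5391 + 15.89×59.38 = 1879.5391 + 943.5482 = 2823.0873

Step 2: Recompute the slope with b₁ = (nΣxy − ΣxΣy) / (nΣx² − (Σx)²)
Numerator   = 13×2823.0873 − 74.97×424.15 = 36700.1349 − 31798.5255 = 4901.6094
Denominator = 13×568.4237 − 74.97² = 7389.5081 − 5620.5009 = 1769.0072
b₁(new) = 4901.6094 / 1769.0072 = 2.7708

(Same formula on the original sums: (12×1879.5391 − 59.08×364.77) / (12×315.9316 − 59.08²) = 1003.8576 / 300.7328 = 3.3380, matching the given fit.)

Step 3: Change in slope
Δβ₁ = 2.7708 − 3.3380 = -0.5672
Relative change = -0.5672 / 3.3380 × 100% = -17.0%
→ the slope decreases when the point is added.

A high-leverage point only changes the slope if it is off the original line; here y = 59.38 is below the original trend, so the slope decreases.
In practice: check such a point for data-entry or measurement error.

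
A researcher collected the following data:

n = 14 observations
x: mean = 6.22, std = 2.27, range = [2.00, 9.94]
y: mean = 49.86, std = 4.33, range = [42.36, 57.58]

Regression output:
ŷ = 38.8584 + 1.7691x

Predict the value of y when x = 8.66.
ŷ = 54.1788

x = 8.66 lies inside the observed range [2.00, 9.94], so the fitted equation applies directly:

ŷ = 38.8584 + 1.7691 × 8.66
ŷ = 38.8584 + 15.3204
ŷ = 54.1788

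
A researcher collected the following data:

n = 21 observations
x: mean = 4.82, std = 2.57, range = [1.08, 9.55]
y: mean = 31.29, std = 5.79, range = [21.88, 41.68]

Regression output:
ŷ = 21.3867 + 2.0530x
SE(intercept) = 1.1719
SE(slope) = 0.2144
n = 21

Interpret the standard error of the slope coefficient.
The slope 2.0530 is pinned down to within about ±0.2144 (one SE) by these data — relative uncertainty 10.4%, i.e. precise.

SE(β̂₁) = s / √Sxx, where s is the residual standard deviation and Sxx = Σ(x − x̄)². It is the yardstick for how far β̂₁ = 2.0530 could plausibly be from the true slope.

Relative precision:
- SE / |β̂₁| = 0.2144 / 2.0530 = 10.4%
- Rule of thumb (under 20%: precise; 20% to under 50%: moderately precise; 50% or more: imprecise) → precise

Link to the t-test: t = β̂₁ / SE(β̂₁) = 2.0530 / 0.2144 = 9.5756, the statistic for H₀: β₁ = 0.

What drives SE(β̂₁): more residual scatter → larger SE; wider spread of x values → smaller SE.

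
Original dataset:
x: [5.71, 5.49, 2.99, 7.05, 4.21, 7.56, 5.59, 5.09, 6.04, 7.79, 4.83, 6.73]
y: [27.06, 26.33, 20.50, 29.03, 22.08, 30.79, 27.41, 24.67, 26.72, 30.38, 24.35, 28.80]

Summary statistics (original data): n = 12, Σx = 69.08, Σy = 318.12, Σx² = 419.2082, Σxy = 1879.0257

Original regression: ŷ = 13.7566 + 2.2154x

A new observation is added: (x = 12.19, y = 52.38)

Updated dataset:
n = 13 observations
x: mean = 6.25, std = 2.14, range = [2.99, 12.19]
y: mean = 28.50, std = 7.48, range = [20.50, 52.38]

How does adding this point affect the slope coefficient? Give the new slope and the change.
The slope changes from 2.2154 to 3.3702 (change of +1.1548, or +52.1%).

x = 12.19 lies well outside the original x-range [2.99, 7.79] (x̄ ≈ 5.76), so this observation has high leverage and can move the slope substantially.

Step 1: Update the sums with the new point (n goes from 12 to 13)
Σx  = 69.08 + 12.19 = 81.27
Σy  = 318.12 + 52.38 = 370.50
Σx² = 419.2082 + 12.19² = 419.2082 + 148.5961 = 567.8043
Σxy = 1879.0257 + 12.19×52.38 = 1879.0257 + 638.5122 = 2517.5379

Step 2: Recompute the slope with b₁ = (nΣxy − ΣxΣy) / (nΣx² − (Σx)²)
Numerator   = 13×2517.5379 − 81.27×370.50 = 32727.9927 − 30110.5350 = 2617.4577
Denominator = 13×567.8043 − 81.27² = 7381.4559 − 6604.8129 = 776.6430
b₁(new) = 2617.4577 / 776.6430 = 3.3702

(Same formula on the original sums: (12×1879.0257 − 69.08×318.12) / (12×419.2082 − 69.08²) = 572.5788 / 258.4520 = 2.2154, matching the given fit.)

Step 3: Change in slope
Δβ₁ = 3.3702 − 2.2154 = +1.1548
Relative change = +1.1548 / 2.2154 × 100% = +52.1%
→ the slope increases when the point is added.

A high-leverage point only changes the slope if it is off the original line; here y = 52.38 is above the original trend, so the slope increases.
In practice: examine leverage (hᵢ) and Cook's distance rather than deleting it automatically.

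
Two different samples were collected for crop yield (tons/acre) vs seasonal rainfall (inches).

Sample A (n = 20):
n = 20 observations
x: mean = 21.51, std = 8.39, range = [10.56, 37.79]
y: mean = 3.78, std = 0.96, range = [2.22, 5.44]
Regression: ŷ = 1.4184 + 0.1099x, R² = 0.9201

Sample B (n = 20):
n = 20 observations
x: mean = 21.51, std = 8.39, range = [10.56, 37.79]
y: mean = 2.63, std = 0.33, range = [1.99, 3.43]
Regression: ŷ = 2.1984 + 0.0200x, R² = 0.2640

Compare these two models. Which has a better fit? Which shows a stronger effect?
Model A has the better fit (R² = 0.9201 vs 0.2640). Model A shows the stronger effect (|β₁| = 0.1099 vs 0.0200).

Model Comparison:

Goodness of fit (R²):
- Model A: R² = 0.9201 → 92.01% of variance in crop yield explained
- Model B: R² = 0.2640 → 26.40% of variance in crop yield explained
- 0.9201 > 0.2640 → Model A has the better fit

Effect size (slope magnitude):
- Model A: β₁ = 0.1099 → predicted crop yield rises 0.1099 tons/acre per additional inch of rainfall
- Model B: β₁ = 0.0200 → predicted crop yield rises 0.0200 tons/acre per additional inch of rainfall
- |0.1099| > |0.0200| → Model A shows the stronger marginal effect

Notes:
- A better fit (higher R²) doesn't necessarily mean a more important relationship.
- The two samples could reflect different populations, time periods, or measurement quality.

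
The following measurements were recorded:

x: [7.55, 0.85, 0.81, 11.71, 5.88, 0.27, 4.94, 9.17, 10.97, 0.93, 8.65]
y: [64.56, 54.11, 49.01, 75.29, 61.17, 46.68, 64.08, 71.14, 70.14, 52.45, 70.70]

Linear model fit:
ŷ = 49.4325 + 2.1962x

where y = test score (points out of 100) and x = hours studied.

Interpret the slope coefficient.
On average, test score is about 2.1962 points higher for every extra hour of study time.

The slope coefficient β₁ = 2.1962 represents the marginal effect of study time on test score.

Interpretation:
- Study time up by 1 hour → predicted test score increases by 2.1962 points
- The effect is assumed constant over the observed range of x (linearity)
- The sign (+) gives the direction; the magnitude 2.1962 gives the size of the effect per hour

The intercept β₀ = 49.4325 is the predicted test score when study time = 0.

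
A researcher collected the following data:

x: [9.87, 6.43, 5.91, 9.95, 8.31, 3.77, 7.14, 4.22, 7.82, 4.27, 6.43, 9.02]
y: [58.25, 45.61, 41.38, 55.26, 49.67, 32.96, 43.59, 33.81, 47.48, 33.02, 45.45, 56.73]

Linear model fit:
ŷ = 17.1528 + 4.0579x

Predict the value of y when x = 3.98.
ŷ = 33.3032

x = 3.98 lies inside the observed range [3.77, 9.95], so the fitted equation applies directly:

ŷ = 17.1528 + 4.0579 × 3.98
ŷ = 17.1528 + 16.1504
ŷ = 33.3032

This is the fitted mean response at that x — an individual observation would come with a wider prediction interval.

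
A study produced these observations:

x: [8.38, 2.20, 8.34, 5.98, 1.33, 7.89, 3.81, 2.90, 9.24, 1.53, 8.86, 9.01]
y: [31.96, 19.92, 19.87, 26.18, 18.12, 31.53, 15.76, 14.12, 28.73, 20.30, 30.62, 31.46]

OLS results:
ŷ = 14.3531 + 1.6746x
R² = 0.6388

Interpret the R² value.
The model explains 63.88% of the variance in y (R² = 0.6388), leaving 36.12% unexplained; the fit is moderate.

R² (coefficient of determination) measures the proportion of variance in y explained by the regression model.

Here R² = 0.6388:
- Explained: 63.88% of the variation in y
- Unexplained (residual): 100% − 63.88% = 36.12%
- Rule of thumb (below 0.3 weak; 0.3 to below 0.7 moderate; 0.7 and above strong) → moderate

Note: R² never decreases when predictors are added, so it should not be used alone to compare models of different size.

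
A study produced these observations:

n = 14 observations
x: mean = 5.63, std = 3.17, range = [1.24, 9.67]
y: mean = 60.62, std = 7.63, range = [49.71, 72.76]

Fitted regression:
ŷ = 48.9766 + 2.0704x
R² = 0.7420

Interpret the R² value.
The model explains 74.20% of the variance in y (R² = 0.7420), leaving 25.80% unexplained; the fit is strong.

R² (coefficient of determination) measures the proportion of variance in y explained by the regression model.

Here R² = 0.7420:
- Explained: 74.20% of the variation in y
- Unexplained (residual): 100% − 74.20% = 25.80%
- Rule of thumb (below 0.3 weak; 0.3 to below 0.7 moderate; 0.7 and above strong) → strong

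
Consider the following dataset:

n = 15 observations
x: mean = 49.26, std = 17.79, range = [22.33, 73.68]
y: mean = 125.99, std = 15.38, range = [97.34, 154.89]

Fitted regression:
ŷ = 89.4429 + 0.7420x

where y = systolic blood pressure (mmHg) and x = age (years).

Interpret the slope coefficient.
On average, blood pressure is about 0.7420 mmHg higher for every extra year of age.

β₁ = 0.7420 is the change in predicted blood pressure (mmHg) per additional year of age.

Interpretation:
- Age up by 1 year → predicted blood pressure increases by 0.7420 mmHg
- This is a linear approximation: the same per-unit change is assumed across the whole observed x range

(β₀ = 89.4429 is the fitted value at x = 0 and is not part of the slope interpretation.)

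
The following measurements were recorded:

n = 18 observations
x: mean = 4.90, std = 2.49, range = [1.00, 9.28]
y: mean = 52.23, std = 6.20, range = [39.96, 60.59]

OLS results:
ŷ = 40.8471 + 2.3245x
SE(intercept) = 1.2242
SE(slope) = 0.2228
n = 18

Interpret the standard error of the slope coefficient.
The slope 2.3245 is pinned down to within about ±0.2228 (one SE) by these data — relative uncertainty 9.6%, i.e. precise.

SE(β̂₁) = s / √Sxx, where s is the residual standard deviation and Sxx = Σ(x − x̄)². It is the yardstick for how far β̂₁ = 2.3245 could plausibly be from the true slope.

Relative precision:
- SE / |β̂₁| = 0.2228 / 2.3245 = 9.6%
- Rule of thumb (under 20%: precise; 20% to under 50%: moderately precise; 50% or more: imprecise) → precise

Link to interval estimation: a confidence interval for β₁ is β̂₁ ± t* × 0.2228, so SE sets the half-width per unit of t*.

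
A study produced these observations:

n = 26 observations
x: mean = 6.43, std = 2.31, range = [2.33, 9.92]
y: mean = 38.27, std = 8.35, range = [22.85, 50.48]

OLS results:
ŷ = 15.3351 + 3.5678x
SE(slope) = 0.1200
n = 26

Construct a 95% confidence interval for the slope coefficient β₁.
The 95% CI for β₁ is (3.3201, 3.8155)

Confidence interval for the slope:

The 95% CI for β₁ is: β̂₁ ± t*(α/2, n-2) × SE(β̂₁)

Step 1: Find critical t-value
- Confidence level = 0.95
- Degrees of freedom = n - 2 = 26 - 2 = 24
- t*(α/2, 24) = 2.0639

Step 2: Calculate margin of error
Margin = 2.0639 × 0.1200 = 0.2477

Step 3: Construct interval
CI = 3.5678 ± 0.2477
CI = (3.3201, 3.8155)

Interpretation: intervals built this way capture the true β₁ in 95% of repeated samples; here the plausible range for the per-unit effect of x on y is 3.3201 to 3.8155.
Since 0 is outside the interval, a two-sided test at α = 0.05 would reject H₀: β₁ = 0.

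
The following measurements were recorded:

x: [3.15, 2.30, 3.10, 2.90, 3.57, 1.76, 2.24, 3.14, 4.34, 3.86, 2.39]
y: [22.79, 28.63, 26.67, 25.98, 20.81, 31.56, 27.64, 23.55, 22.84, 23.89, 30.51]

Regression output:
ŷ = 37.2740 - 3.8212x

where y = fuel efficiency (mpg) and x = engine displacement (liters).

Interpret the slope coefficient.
An increase of one liter in engine displacement is associated with a 3.8212 mpg decrease in predicted fuel efficiency.

β₁ = -3.8212 is the change in predicted fuel efficiency (mpg) per additional liter of engine displacement.

Interpretation:
- Engine displacement up by 1 liter → predicted fuel efficiency decreases by 3.8212 mpg
- This is a linear approximation: the same per-unit change is assumed across the whole observed x range

The intercept β₀ = 37.2740 is the predicted fuel efficiency when engine displacement = 0; since the smallest observed x is 1.76, this is an extrapolation and mainly anchors the line.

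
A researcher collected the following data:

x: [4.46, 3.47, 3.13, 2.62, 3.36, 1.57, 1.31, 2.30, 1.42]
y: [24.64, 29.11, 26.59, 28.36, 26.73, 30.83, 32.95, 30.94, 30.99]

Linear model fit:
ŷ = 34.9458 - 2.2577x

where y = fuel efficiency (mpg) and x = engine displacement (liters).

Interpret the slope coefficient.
An increase of one liter in engine displacement is associated with a 2.2577 mpg decrease in predicted fuel efficiency.

The slope coefficient β₁ = -2.2577 represents the marginal effect of engine displacement on fuel efficiency.

Interpretation:
- Engine displacement up by 1 liter → predicted fuel efficiency decreases by 2.2577 mpg
- This is a linear approximation: the same per-unit change is assumed across the whole observed x range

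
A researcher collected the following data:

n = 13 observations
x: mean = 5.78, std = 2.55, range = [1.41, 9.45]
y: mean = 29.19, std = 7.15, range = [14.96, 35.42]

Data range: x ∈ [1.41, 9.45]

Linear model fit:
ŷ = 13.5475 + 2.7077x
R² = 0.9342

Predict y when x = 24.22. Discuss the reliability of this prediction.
The equation gives ŷ = 79.1280; however x = 24.22 is 14.77 units above the observed range, so this extrapolated value should not be trusted.

Prediction calculation:
ŷ = 13.5475 + 2.7077 × 24.22
ŷ = 79.1280

Reliability:
- Data range: x ∈ [1.41, 9.45]
- Prediction point: x = 24.22 is 14.77 units above the observed range → this is EXTRAPOLATION, not interpolation

Why that matters here:
- There are no observations near this x to validate the fitted line there
- The linear relationship may not hold outside the observed range
- Real relationships often flatten, saturate, or turn nonlinear at extremes

Report the number if required, but flag clearly that it is an extrapolation.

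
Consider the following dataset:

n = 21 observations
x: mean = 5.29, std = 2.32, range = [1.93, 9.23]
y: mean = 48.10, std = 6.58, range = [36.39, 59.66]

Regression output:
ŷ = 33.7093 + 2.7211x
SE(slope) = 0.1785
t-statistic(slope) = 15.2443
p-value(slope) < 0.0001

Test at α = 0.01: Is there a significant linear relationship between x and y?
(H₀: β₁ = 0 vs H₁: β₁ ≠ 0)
Since p-value < 0.0001 < α = 0.01, reject H₀ — the slope is significantly different from 0.

Hypothesis test for the slope coefficient:

H₀: β₁ = 0 (no linear relationship)
H₁: β₁ ≠ 0 (linear relationship exists)

Test statistic: t = β̂₁ / SE(β̂₁) = 2.7211 / 0.1785 = 15.2443

The p-value (<0.0001) is the probability, under H₀, of a t-statistic at least as extreme as |t| = 15.2443 (two-sided, df = n − 2 = 19).

Decision rule: reject H₀ if p-value < α.
p-value < 0.0001 < α = 0.01 → reject H₀.

There is sufficient evidence at the 1% significance level to conclude that a linear relationship exists between x and y.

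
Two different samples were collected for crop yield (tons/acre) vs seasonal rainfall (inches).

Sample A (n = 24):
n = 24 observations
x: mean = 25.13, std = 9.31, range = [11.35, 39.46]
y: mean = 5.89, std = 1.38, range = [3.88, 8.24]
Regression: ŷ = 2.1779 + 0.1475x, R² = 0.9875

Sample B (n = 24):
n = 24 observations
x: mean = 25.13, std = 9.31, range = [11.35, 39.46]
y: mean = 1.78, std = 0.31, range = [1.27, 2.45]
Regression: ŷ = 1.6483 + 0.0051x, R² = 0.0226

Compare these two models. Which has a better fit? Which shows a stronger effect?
Model A has the better fit (R² = 0.9875 vs 0.0226). Model A shows the stronger effect (|β₁| = 0.1475 vs 0.0051).

Model Comparison:

Goodness of fit (R²):
- Model A: R² = 0.9875 → 98.75% of variance in crop yield explained
- Model B: R² = 0.0226 → 2.26% of variance in crop yield explained
- 0.9875 > 0.0226 → Model A has the better fit

Effect size (slope magnitude):
- Model A: β₁ = 0.1475 → predicted crop yield rises 0.1475 tons/acre per additional inch of rainfall
- Model B: β₁ = 0.0051 → predicted crop yield rises 0.0051 tons/acre per additional inch of rainfall
- |0.1475| > |0.0051| → Model A shows the stronger marginal effect

Notes:
- R² measures how tightly points cluster around the line; β₁ measures how steep the line is — they answer different questions.
- The two samples could reflect different populations, time periods, or measurement quality.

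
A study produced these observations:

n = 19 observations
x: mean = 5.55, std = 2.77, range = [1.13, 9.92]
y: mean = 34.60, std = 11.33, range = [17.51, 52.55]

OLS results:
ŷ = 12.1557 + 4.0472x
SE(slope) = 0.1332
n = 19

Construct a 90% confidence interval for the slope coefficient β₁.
The 90% CI for β₁ is (3.8155, 4.2789)

Confidence interval for the slope:

The 90% CI for β₁ is: β̂₁ ± t*(α/2, n-2) × SE(β̂₁)

Step 1: Find critical t-value
- Confidence level = 0.9
- Degrees of freedom = n - 2 = 19 - 2 = 17
- t*(α/2, 17) = 1.7396

Step 2: Calculate margin of error
Margin = 1.7396 × 0.1332 = 0.2317

Step 3: Construct interval
CI = 4.0472 ± 0.2317
CI = (3.8155, 4.2789)

Interpretation: We are 90% confident that the true slope β₁ lies between 3.8155 and 4.2789.
Both endpoints are positive, so the data support a genuinely positive slope at this confidence level.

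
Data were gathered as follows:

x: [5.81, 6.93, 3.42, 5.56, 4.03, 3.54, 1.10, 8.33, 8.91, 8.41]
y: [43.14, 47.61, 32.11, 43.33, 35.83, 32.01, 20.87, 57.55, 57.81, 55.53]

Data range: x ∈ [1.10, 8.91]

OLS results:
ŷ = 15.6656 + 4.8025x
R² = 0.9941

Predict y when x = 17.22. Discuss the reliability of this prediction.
ŷ = 98.3647, but this is extrapolation (above the data range [1.10, 8.91]) and may be unreliable.

Prediction calculation:
ŷ = 15.6656 + 4.8025 × 17.22
ŷ = 98.3647

Reliability:
- Data range: x ∈ [1.10, 8.91]
- Prediction point: x = 17.22 is 8.31 units above the observed range → this is EXTRAPOLATION, not interpolation

Why that matters here:
- The linear relationship may not hold outside the observed range
- There are no observations near this x to validate the fitted line there
- R² describes fit only over the sampled x values; it says nothing about behaviour beyond them

Report the number if required, but flag clearly that it is an extrapolation.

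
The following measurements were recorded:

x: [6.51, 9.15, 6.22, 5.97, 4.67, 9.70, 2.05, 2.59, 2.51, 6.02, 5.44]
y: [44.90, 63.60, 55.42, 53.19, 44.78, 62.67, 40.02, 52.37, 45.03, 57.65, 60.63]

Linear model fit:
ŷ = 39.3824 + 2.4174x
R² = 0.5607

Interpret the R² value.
About 56.07% of the variability in y is accounted for by the regression on x (R² = 0.5607) — a moderate linear fit.

R² = 1 − SS_res/SS_tot compares the residual scatter to the total scatter of y about its mean.

Here R² = 0.5607:
- Explained: 56.07% of the variation in y
- Unexplained (residual): 100% − 56.07% = 43.93%
- Rule of thumb (below 0.3 weak; 0.3 to below 0.7 moderate; 0.7 and above strong) → moderate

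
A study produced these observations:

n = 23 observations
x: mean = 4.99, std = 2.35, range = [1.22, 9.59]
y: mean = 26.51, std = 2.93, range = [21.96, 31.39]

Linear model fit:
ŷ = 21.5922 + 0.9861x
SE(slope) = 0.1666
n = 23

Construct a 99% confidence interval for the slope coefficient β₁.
The 99% CI for β₁ is (0.5144, 1.4578)

Confidence interval for the slope:

The 99% CI for β₁ is: β̂₁ ± t*(α/2, n-2) × SE(β̂₁)

Step 1: Find critical t-value
- Confidence level = 0.99
- Degrees of freedom = n - 2 = 23 - 2 = 21
- t*(α/2, 21) = 2.8314

Step 2: Calculate margin of error
Margin = 2.8314 × 0.1666 = 0.4717

Step 3: Construct interval
CI = 0.9861 ± 0.4717
CI = (0.5144, 1.4578)

Interpretation: intervals built this way capture the true β₁ in 99% of repeated samples; here the plausible range for the per-unit effect of x on y is 0.5144 to 1.4578.
Since 0 is outside the interval, a two-sided test at α = 0.01 would reject H₀: β₁ = 0.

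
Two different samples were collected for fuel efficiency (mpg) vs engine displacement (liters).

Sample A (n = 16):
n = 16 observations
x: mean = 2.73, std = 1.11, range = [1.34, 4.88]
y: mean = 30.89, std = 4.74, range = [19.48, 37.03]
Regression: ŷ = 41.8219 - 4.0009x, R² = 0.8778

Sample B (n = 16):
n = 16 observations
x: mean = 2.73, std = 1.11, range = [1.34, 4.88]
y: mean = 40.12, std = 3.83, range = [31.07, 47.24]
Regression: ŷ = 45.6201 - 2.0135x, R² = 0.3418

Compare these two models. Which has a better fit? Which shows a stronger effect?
Model A has the better fit (R² = 0.8778 vs 0.3418). Model A shows the stronger effect (|β₁| = 4.0009 vs 2.0135).

Model Comparison:

Which explains more variance? (R²)
- Model A: R² = 0.8778 → 87.78% of variance in fuel efficiency explained
- Model B: R² = 0.3418 → 34.18% of variance in fuel efficiency explained
- 0.8778 > 0.3418 → Model A has the better fit

Which has the larger per-liter effect? (|β₁|)
- Model A: β₁ = -4.0009 → predicted fuel efficiency falls 4.0009 mpg per additional liter of engine displacement
- Model B: β₁ = -2.0135 → predicted fuel efficiency falls 2.0135 mpg per additional liter of engine displacement
- |-4.0009| > |-2.0135| → Model A shows the stronger marginal effect

Note: R² measures how tightly points cluster around the line; β₁ measures how steep the line is — they answer different questions.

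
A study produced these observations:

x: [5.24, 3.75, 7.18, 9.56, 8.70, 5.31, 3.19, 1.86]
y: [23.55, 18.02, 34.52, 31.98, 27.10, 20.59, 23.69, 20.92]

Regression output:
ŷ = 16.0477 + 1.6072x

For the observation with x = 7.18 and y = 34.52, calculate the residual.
Residual = 6.9326

The residual is the difference between the actual value and the predicted value:

Residual = y - ŷ

Step 1: Calculate predicted value
ŷ = 16.0477 + 1.6072 × 7.18
ŷ = 27.5874

Step 2: Calculate residual
Residual = 34.52 - 27.5874
Residual = 6.9326

Interpretation: the model underestimates the actual value by 6.9326 at this point (positive residual → observation lies above the fitted line).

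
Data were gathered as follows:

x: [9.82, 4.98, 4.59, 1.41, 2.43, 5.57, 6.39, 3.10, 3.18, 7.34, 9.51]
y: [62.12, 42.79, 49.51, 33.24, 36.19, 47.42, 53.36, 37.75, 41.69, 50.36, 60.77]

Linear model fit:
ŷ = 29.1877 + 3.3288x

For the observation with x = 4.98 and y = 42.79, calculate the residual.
Residual = -2.9751

The residual is the difference between the actual value and the predicted value:

Residual = y - ŷ

Step 1: Calculate predicted value
ŷ = 29.1877 + 3.3288 × 4.98
ŷ = 45.7651

Step 2: Calculate residual
Residual = 42.79 - 45.7651
Residual = -2.9751

The residual is negative, so the observed y = 42.79 sits below the regression line (the line overestimates it by 2.9751).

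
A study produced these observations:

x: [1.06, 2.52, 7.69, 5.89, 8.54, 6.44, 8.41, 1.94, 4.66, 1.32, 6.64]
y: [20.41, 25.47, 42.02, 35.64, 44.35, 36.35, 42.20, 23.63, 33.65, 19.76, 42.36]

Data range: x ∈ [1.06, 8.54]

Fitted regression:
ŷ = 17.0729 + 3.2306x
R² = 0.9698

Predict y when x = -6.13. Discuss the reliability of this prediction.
ŷ = -2.7307 (extrapolation — x = -6.13 lies outside [1.06, 8.54], so reliability is low).

Prediction calculation:
ŷ = 17.0729 + 3.2306 × (-6.13)
ŷ = -2.7307

Reliability:
- Data range: x ∈ [1.06, 8.54]
- Prediction point: x = -6.13 is 7.19 units below the observed range → this is EXTRAPOLATION, not interpolation

Why that matters here:
- There are no observations near this x to validate the fitted line there
- R² describes fit only over the sampled x values; it says nothing about behaviour beyond them

Report the number if required, but flag clearly that it is an extrapolation.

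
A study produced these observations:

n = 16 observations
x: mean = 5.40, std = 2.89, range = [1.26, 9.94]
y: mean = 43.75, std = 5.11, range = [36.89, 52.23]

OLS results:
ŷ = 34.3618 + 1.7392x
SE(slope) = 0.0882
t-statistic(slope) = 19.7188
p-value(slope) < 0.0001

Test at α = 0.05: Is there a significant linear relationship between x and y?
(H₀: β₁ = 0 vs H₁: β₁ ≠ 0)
p-value < 0.0001 < α = 0.05, so we reject H₀. The relationship is significant.

Hypothesis test for the slope coefficient:

H₀: β₁ = 0 (no linear relationship)
H₁: β₁ ≠ 0 (linear relationship exists)

Test statistic: t = β̂₁ / SE(β̂₁) = 1.7392 / 0.0882 = 19.7188

The p-value (<0.0001) is the probability, under H₀, of a t-statistic at least as extreme as |t| = 19.7188 (two-sided, df = n − 2 = 14).

Decision rule: reject H₀ if p-value < α.
p-value < 0.0001 < α = 0.05 → reject H₀.

At α = 0.05 the data do provide convincing evidence of a nonzero slope.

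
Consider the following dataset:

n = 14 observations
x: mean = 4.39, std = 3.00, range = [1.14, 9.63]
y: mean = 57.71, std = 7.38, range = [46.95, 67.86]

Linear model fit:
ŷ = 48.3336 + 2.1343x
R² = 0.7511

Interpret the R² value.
R² = 0.7511 means 75.11% of the variation in y is explained by the linear relationship with x. This indicates a strong fit.

R² (coefficient of determination) measures the proportion of variance in y explained by the regression model.

Here R² = 0.7511:
- Explained: 75.11% of the variation in y
- Unexplained (residual): 100% − 75.11% = 24.89%
- Rule of thumb (below 0.3 weak; 0.3 to below 0.7 moderate; 0.7 and above strong) → strong

Calculation: R² = 1 − (SS_res / SS_tot), where SS_res is the sum of squared residuals and SS_tot the total sum of squares.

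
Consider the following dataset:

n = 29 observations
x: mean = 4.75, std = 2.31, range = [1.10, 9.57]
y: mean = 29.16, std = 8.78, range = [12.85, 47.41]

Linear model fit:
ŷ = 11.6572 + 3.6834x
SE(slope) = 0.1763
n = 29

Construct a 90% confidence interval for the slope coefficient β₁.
The 90% CI for β₁ is (3.3831, 3.9837)

Confidence interval for the slope:

The 90% CI for β₁ is: β̂₁ ± t*(α/2, n-2) × SE(β̂₁)

Step 1: Find critical t-value
- Confidence level = 0.9
- Degrees of freedom = n - 2 = 29 - 2 = 27
- t*(α/2, 27) = 1.7033

Step 2: Calculate margin of error
Margin = 1.7033 × 0.1763 = 0.3003

Step 3: Construct interval
CI = 3.6834 ± 0.3003
CI = (3.3831, 3.9837)

Interpretation: We are 90% confident that the true slope β₁ lies between 3.3831 and 3.9837.
Both endpoints are positive, so the data support a genuinely positive slope at this confidence level.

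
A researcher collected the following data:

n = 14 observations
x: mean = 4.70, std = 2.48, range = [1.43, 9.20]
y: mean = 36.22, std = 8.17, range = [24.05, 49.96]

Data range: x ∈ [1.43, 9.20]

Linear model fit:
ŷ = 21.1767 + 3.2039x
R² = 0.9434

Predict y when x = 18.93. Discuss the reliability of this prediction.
The equation gives ŷ = 81.8265; however x = 18.93 is 9.73 units above the observed range, so this extrapolated value should not be trusted.

Prediction calculation:
ŷ = 21.1767 + 3.2039 × 18.93
ŷ = 81.8265

Reliability:
- Data range: x ∈ [1.43, 9.20]
- Prediction point: x = 18.93 is 9.73 units above the observed range → this is EXTRAPOLATION, not interpolation

Why that matters here:
- There are no observations near this x to validate the fitted line there
- R² describes fit only over the sampled x values; it says nothing about behaviour beyond them
- The standard error of prediction grows with (x − x̄)², and x = 18.93 is far from x̄ = 4.70

Report the number if required, but flag clearly that it is an extrapolation.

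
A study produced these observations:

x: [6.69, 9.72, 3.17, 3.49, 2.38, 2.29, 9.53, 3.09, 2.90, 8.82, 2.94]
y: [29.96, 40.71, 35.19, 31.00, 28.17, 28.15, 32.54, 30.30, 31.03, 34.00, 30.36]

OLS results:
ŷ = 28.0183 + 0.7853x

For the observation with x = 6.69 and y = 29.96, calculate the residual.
Residual = -3.3120

The residual is the difference between the actual value and the predicted value:

Residual = y - ŷ

Step 1: Calculate predicted value
ŷ = 28.0183 + 0.7853 × 6.69
ŷ = 33.2720

Step 2: Calculate residual
Residual = 29.96 - 33.2720
Residual = -3.3120

The residual is negative, so the observed y = 29.96 sits below the regression line (the line overestimates it by 3.3120).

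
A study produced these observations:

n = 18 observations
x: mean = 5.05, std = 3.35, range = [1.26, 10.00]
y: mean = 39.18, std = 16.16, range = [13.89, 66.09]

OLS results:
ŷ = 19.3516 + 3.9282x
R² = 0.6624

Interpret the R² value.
R² = 0.6624 means 66.24% of the variation in y is explained by the linear relationship with x. This indicates a moderate fit.

R² (coefficient of determination) measures the proportion of variance in y explained by the regression model.

Here R² = 0.6624:
- Explained: 66.24% of the variation in y
- Unexplained (residual): 100% − 66.24% = 33.76%
- Rule of thumb (below 0.3 weak; 0.3 to below 0.7 moderate; 0.7 and above strong) → moderate

Equivalently, for simple linear regression R² = r², so |r| = √0.6624 ≈ 0.8139.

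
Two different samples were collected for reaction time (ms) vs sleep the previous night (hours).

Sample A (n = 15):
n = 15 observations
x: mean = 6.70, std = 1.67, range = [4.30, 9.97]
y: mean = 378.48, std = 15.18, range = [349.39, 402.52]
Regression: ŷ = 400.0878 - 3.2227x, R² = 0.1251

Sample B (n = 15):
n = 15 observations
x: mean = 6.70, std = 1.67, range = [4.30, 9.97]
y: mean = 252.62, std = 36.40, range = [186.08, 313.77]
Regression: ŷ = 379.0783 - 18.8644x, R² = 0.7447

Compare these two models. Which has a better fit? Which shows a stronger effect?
Model B has the better fit (R² = 0.7447 vs 0.1251). Model B shows the stronger effect (|β₁| = 18.8644 vs 3.2227).

Model Comparison:

Goodness of fit (R²):
- Model A: R² = 0.1251 → 12.51% of variance in reaction time explained
- Model B: R² = 0.7447 → 74.47% of variance in reaction time explained
- 0.7447 > 0.1251 → Model B has the better fit

Effect size (slope magnitude):
- Model A: β₁ = -3.2227 → predicted reaction time falls 3.2227 ms per additional hour of sleep
- Model B: β₁ = -18.8644 → predicted reaction time falls 18.8644 ms per additional hour of sleep
- |-3.2227| < |-18.8644| → Model B shows the stronger marginal effect

Notes:
- A steeper slope doesn't make a better model if the scatter around the line is large.
- R² measures how tightly points cluster around the line; β₁ measures how steep the line is — they answer different questions.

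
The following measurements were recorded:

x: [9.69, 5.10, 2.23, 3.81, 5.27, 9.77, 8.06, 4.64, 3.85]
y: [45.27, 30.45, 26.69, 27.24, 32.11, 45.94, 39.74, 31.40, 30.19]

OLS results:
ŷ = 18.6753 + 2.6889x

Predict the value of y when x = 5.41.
ŷ = 33.2222

Plug x = 5.41 into the fitted line:

ŷ = 18.6753 + 2.6889 × 5.41
ŷ = 18.6753 + 14.5469
ŷ = 33.2222

This is a point prediction; actual observations scatter around it by roughly the residual standard deviation.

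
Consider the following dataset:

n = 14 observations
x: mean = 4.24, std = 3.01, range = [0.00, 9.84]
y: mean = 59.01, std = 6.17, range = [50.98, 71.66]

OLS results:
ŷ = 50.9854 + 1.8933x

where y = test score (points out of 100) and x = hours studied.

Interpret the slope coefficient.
On average, test score is about 1.8933 points higher for every extra hour of study time.

β₁ = 1.8933 is the change in predicted test score (points) per additional hour of study time.

Interpretation:
- Study time up by 1 hour → predicted test score increases by 1.8933 points
- The effect is assumed constant over the observed range of x (linearity)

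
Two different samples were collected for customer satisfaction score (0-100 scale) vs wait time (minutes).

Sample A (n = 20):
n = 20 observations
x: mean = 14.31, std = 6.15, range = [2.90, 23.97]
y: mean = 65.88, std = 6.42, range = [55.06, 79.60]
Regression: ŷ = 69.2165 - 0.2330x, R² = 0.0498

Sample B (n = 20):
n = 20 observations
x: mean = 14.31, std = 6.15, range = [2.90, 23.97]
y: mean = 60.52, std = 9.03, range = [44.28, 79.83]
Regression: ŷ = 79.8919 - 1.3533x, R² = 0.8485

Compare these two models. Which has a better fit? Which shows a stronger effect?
Model B has the better fit (R² = 0.8485 vs 0.0498). Model B shows the stronger effect (|β₁| = 1.3533 vs 0.2330).

Model Comparison:

Which explains more variance? (R²)
- Model A: R² = 0.0498 → 4.98% of variance in satisfaction score explained
- Model B: R² = 0.8485 → 84.85% of variance in satisfaction score explained
- 0.8485 > 0.0498 → Model B has the better fit

Which has the larger per-minute effect? (|β₁|)
- Model A: β₁ = -0.2330 → predicted satisfaction score falls 0.2330 points per additional minute of wait time
- Model B: β₁ = -1.3533 → predicted satisfaction score falls 1.3533 points per additional minute of wait time
- |-0.2330| < |-1.3533| → Model B shows the stronger marginal effect

Note: A better fit (higher R²) doesn't necessarily mean a more important relationship.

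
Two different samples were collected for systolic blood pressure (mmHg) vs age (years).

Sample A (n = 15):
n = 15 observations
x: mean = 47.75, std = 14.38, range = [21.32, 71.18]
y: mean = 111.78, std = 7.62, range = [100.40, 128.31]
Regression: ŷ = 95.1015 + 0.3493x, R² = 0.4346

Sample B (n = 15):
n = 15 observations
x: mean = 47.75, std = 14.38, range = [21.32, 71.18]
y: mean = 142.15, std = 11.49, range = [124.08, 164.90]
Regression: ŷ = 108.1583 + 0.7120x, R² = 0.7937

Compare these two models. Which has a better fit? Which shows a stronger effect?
Model B has the better fit (R² = 0.7937 vs 0.4346). Model B shows the stronger effect (|β₁| = 0.7120 vs 0.3493).

Model Comparison:

Fit — compare R²:
- Model A: R² = 0.4346 → 43.46% of variance in blood pressure explained
- Model B: R² = 0.7937 → 79.37% of variance in blood pressure explained
- 0.7937 > 0.4346 → Model B has the better fit

Which has the larger per-year effect? (|β₁|)
- Model A: β₁ = 0.3493 → predicted blood pressure rises 0.3493 mmHg per additional year of age
- Model B: β₁ = 0.7120 → predicted blood pressure rises 0.7120 mmHg per additional year of age
- |0.3493| < |0.7120| → Model B shows the stronger marginal effect

Notes:
- A steeper slope doesn't make a better model if the scatter around the line is large.
- R² measures how tightly points cluster around the line; β₁ measures how steep the line is — they answer different questions.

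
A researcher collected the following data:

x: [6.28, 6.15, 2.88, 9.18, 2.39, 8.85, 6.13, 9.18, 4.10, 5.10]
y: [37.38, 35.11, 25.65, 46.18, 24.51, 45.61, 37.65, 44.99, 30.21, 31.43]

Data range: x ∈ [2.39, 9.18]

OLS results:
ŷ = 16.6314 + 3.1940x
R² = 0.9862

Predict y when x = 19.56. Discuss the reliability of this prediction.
The equation gives ŷ = 79.1060; however x = 19.56 is 10.38 units above the observed range, so this extrapolated value should not be trusted.

Prediction calculation:
ŷ = 16.6314 + 3.1940 × 19.56
ŷ = 79.1060

Reliability:
- Data range: x ∈ [2.39, 9.18]
- Prediction point: x = 19.56 is 10.38 units above the observed range → this is EXTRAPOLATION, not interpolation

Why that matters here:
- Real relationships often flatten, saturate, or turn nonlinear at extremes
- The linear relationship may not hold outside the observed range
- There are no observations near this x to validate the fitted line there

A defensible statement: 'if the linear trend continued to x = 19.56, y would be about 79.1060' — the premise is untested.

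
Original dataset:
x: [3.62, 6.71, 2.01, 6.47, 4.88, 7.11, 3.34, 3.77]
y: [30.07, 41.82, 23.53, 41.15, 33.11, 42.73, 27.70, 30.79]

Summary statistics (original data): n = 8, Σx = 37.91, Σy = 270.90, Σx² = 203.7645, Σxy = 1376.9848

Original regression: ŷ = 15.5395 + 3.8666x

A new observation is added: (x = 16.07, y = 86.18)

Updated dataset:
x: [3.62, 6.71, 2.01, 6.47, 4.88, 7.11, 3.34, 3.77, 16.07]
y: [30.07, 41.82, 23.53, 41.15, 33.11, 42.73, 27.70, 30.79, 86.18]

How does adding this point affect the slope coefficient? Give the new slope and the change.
The slope changes from 3.8666 to 4.4862 (change of +0.6196, or +16.0%).

x = 16.07 lies well outside the original x-range [2.01, 7.11] (x̄ ≈ 4.74), so this observation has high leverage and can move the slope substantially.

Step 1: Update the sums with the new point (n goes from 8 to 9)
Σx  = 37.91 + 16.07 = 53.98
Σy  = 270.90 + 86.18 = 357.08
Σx² = 203.7645 + 16.07² = 203.7645 + 258.2449 = 462.0094
Σxy = 1376.9848 + 16.07×86.18 = 1376.9848 + 1384.9126 = 2761.8974

Step 2: Recompute the slope with b₁ = (nΣxy − ΣxΣy) / (nΣx² − (Σx)²)
Numerator   = 9×2761.8974 − 53.98×357.08 = 24857.0766 − 19275.1784 = 5581.8982
Denominator = 9×462.0094 − 53.98² = 4158.0846 − 2913.8404 = 1244.2442
b₁(new) = 5581.8982 / 1244.2442 = 4.4862

(Same formula on the original sums: (8×1376.9848 − 37.91×270.90) / (8×203.7645 − 37.91²) = 746.0594 / 192.9479 = 3.8666, matching the given fit.)

Step 3: Change in slope
Δβ₁ = 4.4862 − 3.8666 = +0.6196
Relative change = +0.6196 / 3.8666 × 100% = +16.0%
→ the slope increases when the point is added.

A high-leverage point only changes the slope if it is off the original line; here y = 86.18 is above the original trend, so the slope increases.
In practice: refit with and without it and report both if conclusions differ.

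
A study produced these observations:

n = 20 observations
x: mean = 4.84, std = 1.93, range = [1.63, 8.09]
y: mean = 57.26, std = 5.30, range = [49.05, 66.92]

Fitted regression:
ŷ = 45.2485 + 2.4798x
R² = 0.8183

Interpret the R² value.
The model explains 81.83% of the variance in y (R² = 0.8183), leaving 18.17% unexplained; the fit is strong.

R² = 1 − SS_res/SS_tot compares the residual scatter to the total scatter of y about its mean.

Here R² = 0.8183:
- Explained: 81.83% of the variation in y
- Unexplained (residual): 100% − 81.83% = 18.17%
- Rule of thumb (below 0.3 weak; 0.3 to below 0.7 moderate; 0.7 and above strong) → strong

Note: R² says nothing about causation, and a high R² does not by itself mean the linear form is appropriate — check the residuals.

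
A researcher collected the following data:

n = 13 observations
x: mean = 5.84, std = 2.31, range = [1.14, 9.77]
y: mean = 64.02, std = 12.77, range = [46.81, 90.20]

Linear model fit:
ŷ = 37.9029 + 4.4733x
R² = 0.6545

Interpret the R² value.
The model explains 65.45% of the variance in y (R² = 0.6545), leaving 34.55% unexplained; the fit is moderate.

R² = 1 − SS_res/SS_tot compares the residual scatter to the total scatter of y about its mean.

Here R² = 0.6545:
- Explained: 65.45% of the variation in y
- Unexplained (residual): 100% − 65.45% = 34.55%
- Rule of thumb (below 0.3 weak; 0.3 to below 0.7 moderate; 0.7 and above strong) → moderate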